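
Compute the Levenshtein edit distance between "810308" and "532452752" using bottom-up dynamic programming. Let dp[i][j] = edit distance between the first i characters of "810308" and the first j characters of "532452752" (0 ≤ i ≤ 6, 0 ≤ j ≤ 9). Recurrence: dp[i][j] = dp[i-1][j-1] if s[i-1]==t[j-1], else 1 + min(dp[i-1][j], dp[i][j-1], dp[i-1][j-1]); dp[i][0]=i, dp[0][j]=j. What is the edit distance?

   ''  5  3  2  4  5  2  7  5  2
''  0  1  2  3  4  5  6  7  8  9
 8  1  1  2  3  4  5  6  7  8  9
 1  2  2  2  3  4  5  6  7  8  9
 0  3  3  3  3  4  5  6  7  8  9
 3  4  4  3  4  4  5  6  7  8  9
 0  5  5  4  4  5  5  6  7  8  9
 8  6  6  5  5  5  6  6  7  8  9

9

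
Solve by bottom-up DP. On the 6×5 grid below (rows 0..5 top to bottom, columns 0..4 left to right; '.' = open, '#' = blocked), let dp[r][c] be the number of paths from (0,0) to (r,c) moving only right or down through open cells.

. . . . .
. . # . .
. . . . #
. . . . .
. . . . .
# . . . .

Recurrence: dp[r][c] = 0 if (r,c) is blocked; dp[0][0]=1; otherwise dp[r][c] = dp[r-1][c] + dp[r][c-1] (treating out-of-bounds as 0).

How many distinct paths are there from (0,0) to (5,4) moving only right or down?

r\c   0   1   2   3   4
  0   1   1   1   1   1
  1   1   2   0   1   2
  2   1   3   3   4   0
  3   1   4   7  11  11
  4   1   5  12  23  34
  5   0   5  17  40  74

74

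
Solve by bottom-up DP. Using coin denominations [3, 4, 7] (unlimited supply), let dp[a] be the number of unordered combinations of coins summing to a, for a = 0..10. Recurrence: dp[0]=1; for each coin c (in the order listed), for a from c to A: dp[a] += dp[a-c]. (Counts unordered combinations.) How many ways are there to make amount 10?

2

after  coin     0     1     2     3     4     5     6     7     8     9    10
          3     1     0     0     1     0     0     1     0     0     1     0
          4     1     0     0     1     1     0     1     1     1     1     1
          7     1     0     0     1     1     0     1     2     1     1     2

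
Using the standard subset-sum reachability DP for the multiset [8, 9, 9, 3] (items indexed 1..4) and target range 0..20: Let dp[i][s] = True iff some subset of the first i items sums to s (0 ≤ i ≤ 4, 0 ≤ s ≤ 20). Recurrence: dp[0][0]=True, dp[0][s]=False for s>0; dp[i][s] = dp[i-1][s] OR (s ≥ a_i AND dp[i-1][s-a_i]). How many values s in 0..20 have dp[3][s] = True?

i\s   0   1   2   3   4   5   6   7   8   9  10  11  12  13  14  15  16  17  18  19  20
  0   T   F   F   F   F   F   F   F   F   F   F   F   F   F   F   F   F   F   F   F   F
  1   T   F   F   F   F   F   F   F   T   F   F   F   F   F   F   F   F   F   F   F   F
  2   T   F   F   F   F   F   F   F   T   T   F   F   F   F   F   F   F   T   F   F   F
  3   T   F   F   F   F   F   F   F   T   T   F   F   F   F   F   F   F   T   T   F   F
  4   T   F   F   T   F   F   F   F   T   T   F   T   T   F   F   F   F   T   T   F   T

5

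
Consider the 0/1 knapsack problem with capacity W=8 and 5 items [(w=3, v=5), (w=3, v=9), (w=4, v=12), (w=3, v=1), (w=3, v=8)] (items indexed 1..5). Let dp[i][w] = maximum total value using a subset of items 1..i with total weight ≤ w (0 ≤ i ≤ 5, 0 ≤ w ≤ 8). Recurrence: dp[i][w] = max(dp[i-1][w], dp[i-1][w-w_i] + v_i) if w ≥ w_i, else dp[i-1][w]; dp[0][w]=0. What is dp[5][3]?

i\w   0   1   2   3   4   5   6   7   8
  0   0   0   0   0   0   0   0   0   0
  1   0   0   0   5   5   5   5   5   5
  2   0   0   0   9   9   9  14  14  14
  3   0   0   0   9  12  12  14  21  21
  4   0   0   0   9  12  12  14  21  21
  5   0   0   0   9  12  12  17  21  21

9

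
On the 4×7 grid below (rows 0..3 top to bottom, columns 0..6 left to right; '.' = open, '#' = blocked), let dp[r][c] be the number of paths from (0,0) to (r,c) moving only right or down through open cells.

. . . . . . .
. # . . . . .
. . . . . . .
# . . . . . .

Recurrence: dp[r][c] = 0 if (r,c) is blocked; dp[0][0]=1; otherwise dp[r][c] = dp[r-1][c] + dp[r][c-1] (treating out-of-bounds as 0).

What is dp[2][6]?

16

r\c   0   1   2   3   4   5   6
  0   1   1   1   1   1   1   1
  1   1   0   1   2   3   4   5
  2   1   1   2   4   7  11  16
  3   0   1   3   7  14  25  41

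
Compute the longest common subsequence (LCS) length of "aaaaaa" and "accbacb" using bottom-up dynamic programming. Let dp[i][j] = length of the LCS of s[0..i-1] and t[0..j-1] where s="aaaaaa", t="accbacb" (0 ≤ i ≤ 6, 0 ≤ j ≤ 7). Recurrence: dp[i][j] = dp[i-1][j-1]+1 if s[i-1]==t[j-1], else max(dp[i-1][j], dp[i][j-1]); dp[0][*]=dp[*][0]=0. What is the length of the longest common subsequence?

2

   ''  a  c  c  b  a  c  b
''  0  0  0  0  0  0  0  0
 a  0  1  1  1  1  1  1  1
 a  0  1  1  1  1  2  2  2
 a  0  1  1  1  1  2  2  2
 a  0  1  1  1  1  2  2  2
 a  0  1  1  1  1  2  2  2
 a  0  1  1  1  1  2  2  2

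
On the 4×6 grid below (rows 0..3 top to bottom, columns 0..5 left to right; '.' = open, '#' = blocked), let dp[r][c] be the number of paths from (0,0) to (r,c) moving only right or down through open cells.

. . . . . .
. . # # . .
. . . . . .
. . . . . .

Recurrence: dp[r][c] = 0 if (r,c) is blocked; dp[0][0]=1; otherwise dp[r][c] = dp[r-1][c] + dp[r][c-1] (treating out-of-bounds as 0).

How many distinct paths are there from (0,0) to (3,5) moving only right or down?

r\c   0   1   2   3   4   5
  0   1   1   1   1   1   1
  1   1   2   0   0   1   2
  2   1   3   3   3   4   6
  3   1   4   7  10  14  20

20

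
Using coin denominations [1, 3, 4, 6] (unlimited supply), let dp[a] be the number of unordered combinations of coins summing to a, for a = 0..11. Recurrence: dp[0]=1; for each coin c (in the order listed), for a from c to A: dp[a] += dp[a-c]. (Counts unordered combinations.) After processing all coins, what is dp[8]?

after  coin     0     1     2     3     4     5     6     7     8     9    10    11
          1     1     1     1     1     1     1     1     1     1     1     1     1
          3     1     1     1     2     2     2     3     3     3     4     4     4
          4     1     1     1     2     3     3     4     5     6     7     8     9
          6     1     1     1     2     3     3     5     6     7     9    11    12

7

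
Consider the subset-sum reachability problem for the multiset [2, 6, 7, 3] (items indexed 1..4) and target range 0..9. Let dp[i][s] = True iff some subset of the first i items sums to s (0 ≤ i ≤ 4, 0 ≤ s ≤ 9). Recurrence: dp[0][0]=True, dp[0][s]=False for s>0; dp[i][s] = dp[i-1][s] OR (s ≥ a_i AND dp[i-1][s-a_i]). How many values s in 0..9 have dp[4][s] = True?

i\s   0   1   2   3   4   5   6   7   8   9
  0   T   F   F   F   F   F   F   F   F   F
  1   T   F   T   F   F   F   F   F   F   F
  2   T   F   T   F   F   F   T   F   T   F
  3   T   F   T   F   F   F   T   T   T   T
  4   T   F   T   T   F   T   T   T   T   T

8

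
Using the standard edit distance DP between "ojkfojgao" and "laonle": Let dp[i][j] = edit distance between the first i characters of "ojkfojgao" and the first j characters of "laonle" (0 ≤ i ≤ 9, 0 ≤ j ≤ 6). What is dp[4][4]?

   ''  l  a  o  n  l  e
''  0  1  2  3  4  5  6
 o  1  1  2  2  3  4  5
 j  2  2  2  3  3  4  5
 k  3  3  3  3  4  4  5
 f  4  4  4  4  4  5  5
 o  5  5  5  4  5  5  6
 j  6  6  6  5  5  6  6
 g  7  7  7  6  6  6  7
 a  8  8  7  7  7  7  7
 o  9  9  8  7  8  8  8

4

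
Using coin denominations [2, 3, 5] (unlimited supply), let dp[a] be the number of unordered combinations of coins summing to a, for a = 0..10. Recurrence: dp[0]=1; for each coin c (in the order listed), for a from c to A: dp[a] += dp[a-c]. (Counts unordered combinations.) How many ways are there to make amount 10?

4

after  coin     0     1     2     3     4     5     6     7     8     9    10
          2     1     0     1     0     1     0     1     0     1     0     1
          3     1     0     1     1     1     1     2     1     2     2     2
          5     1     0     1     1     1     2     2     2     3     3     4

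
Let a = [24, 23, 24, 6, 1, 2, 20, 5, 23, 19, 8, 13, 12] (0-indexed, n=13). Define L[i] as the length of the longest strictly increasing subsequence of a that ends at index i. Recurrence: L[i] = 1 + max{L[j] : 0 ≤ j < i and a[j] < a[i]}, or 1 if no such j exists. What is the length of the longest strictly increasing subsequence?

5

   i    0    1    2    3    4    5    6    7    8    9   10   11   12
a[i]   24   23   24    6    1    2   20    5   23   19    8   13   12
L[i]    1    1    2    1    1    2    3    3    4    4    4    5    5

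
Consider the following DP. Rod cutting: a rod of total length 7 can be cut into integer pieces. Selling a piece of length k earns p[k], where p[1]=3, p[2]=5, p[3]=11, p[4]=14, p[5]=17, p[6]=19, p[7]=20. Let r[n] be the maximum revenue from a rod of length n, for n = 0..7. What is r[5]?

   n    0    1    2    3    4    5    6    7
r[n]    0    3    6   11   14   17   22   25

17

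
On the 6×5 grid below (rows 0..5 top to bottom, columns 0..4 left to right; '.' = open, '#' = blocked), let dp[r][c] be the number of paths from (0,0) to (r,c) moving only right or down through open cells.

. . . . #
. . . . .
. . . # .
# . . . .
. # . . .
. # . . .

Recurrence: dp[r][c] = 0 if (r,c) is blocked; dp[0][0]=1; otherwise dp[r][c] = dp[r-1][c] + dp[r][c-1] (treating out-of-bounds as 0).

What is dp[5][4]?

r\c   0   1   2   3   4
  0   1   1   1   1   0
  1   1   2   3   4   4
  2   1   3   6   0   4
  3   0   3   9   9  13
  4   0   0   9  18  31
  5   0   0   9  27  58

58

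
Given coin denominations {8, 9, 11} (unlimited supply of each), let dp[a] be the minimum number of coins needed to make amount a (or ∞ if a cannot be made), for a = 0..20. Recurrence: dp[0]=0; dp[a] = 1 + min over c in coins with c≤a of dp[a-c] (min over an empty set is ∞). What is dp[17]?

 a  0  1  2  3  4  5  6  7  8  9 10 11 12 13 14 15 16 17 18 19 20
dp  0  -  -  -  -  -  -  -  1  1  -  1  -  -  -  -  2  2  2  2  2
(- denotes ∞ / unreachable)

2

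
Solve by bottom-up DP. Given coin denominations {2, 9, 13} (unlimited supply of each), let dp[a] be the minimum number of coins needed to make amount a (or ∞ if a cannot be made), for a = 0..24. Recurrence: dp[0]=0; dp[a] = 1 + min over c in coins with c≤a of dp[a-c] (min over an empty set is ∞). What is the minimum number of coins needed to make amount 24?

 a  0  1  2  3  4  5  6  7  8  9 10 11 12 13 14 15 16 17 18 19 20 21 22 23 24
dp  0  -  1  -  2  -  3  -  4  1  5  2  6  1  7  2  8  3  2  4  3  5  2  6  3
(- denotes ∞ / unreachable)

3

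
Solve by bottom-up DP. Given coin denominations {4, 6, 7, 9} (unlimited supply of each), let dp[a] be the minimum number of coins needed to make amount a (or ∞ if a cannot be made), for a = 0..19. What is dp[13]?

 a  0  1  2  3  4  5  6  7  8  9 10 11 12 13 14 15 16 17 18 19
dp  0  -  -  -  1  -  1  1  2  1  2  2  2  2  2  2  2  3  2  3
(- denotes ∞ / unreachable)

2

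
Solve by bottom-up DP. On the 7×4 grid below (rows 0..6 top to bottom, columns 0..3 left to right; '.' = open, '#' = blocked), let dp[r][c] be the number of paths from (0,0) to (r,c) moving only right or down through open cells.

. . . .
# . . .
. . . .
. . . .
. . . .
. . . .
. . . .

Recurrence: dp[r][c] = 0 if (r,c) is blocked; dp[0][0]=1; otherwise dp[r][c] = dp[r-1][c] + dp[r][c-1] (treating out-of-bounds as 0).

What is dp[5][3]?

r\c   0   1   2   3
  0   1   1   1   1
  1   0   1   2   3
  2   0   1   3   6
  3   0   1   4  10
  4   0   1   5  15
  5   0   1   6  21
  6   0   1   7  28

21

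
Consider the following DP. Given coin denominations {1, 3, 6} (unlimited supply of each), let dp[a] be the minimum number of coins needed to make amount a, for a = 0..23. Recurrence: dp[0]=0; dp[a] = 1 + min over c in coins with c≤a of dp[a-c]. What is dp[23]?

6

 a  0  1  2  3  4  5  6  7  8  9 10 11 12 13 14 15 16 17 18 19 20 21 22 23
dp  0  1  2  1  2  3  1  2  3  2  3  4  2  3  4  3  4  5  3  4  5  4  5  6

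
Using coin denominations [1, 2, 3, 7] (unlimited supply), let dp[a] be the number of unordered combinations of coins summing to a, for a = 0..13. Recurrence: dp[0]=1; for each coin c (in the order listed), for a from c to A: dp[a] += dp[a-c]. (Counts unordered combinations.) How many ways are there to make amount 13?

after  coin     0     1     2     3     4     5     6     7     8     9    10    11    12    13
          1     1     1     1     1     1     1     1     1     1     1     1     1     1     1
          2     1     1     2     2     3     3     4     4     5     5     6     6     7     7
          3     1     1     2     3     4     5     7     8    10    12    14    16    19    21
          7     1     1     2     3     4     5     7     9    11    14    17    20    24    28

28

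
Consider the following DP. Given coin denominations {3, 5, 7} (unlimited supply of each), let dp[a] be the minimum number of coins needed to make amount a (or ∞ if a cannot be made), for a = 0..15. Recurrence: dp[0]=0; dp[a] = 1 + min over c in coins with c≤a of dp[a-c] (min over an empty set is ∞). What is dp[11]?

3

 a  0  1  2  3  4  5  6  7  8  9 10 11 12 13 14 15
dp  0  -  -  1  -  1  2  1  2  3  2  3  2  3  2  3
(- denotes ∞ / unreachable)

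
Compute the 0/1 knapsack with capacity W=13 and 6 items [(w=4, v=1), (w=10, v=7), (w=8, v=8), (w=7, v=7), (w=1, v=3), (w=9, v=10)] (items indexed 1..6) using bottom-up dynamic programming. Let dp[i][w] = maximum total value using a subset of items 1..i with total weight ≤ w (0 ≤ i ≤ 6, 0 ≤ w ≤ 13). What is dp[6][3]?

i\w   0   1   2   3   4   5   6   7   8   9  10  11  12  13
  0   0   0   0   0   0   0   0   0   0   0   0   0   0   0
  1   0   0   0   0   1   1   1   1   1   1   1   1   1   1
  2   0   0   0   0   1   1   1   1   1   1   7   7   7   7
  3   0   0   0   0   1   1   1   1   8   8   8   8   9   9
  4   0   0   0   0   1   1   1   7   8   8   8   8   9   9
  5   0   3   3   3   3   4   4   7  10  11  11  11  11  12
  6   0   3   3   3   3   4   4   7  10  11  13  13  13  13

3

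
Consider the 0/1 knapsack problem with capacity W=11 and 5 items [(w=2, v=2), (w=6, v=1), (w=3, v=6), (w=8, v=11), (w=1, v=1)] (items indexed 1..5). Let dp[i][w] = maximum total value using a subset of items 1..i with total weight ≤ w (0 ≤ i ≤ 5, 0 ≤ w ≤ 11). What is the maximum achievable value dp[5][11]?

17

i\w   0   1   2   3   4   5   6   7   8   9  10  11
  0   0   0   0   0   0   0   0   0   0   0   0   0
  1   0   0   2   2   2   2   2   2   2   2   2   2
  2   0   0   2   2   2   2   2   2   3   3   3   3
  3   0   0   2   6   6   8   8   8   8   8   8   9
  4   0   0   2   6   6   8   8   8  11  11  13  17
  5   0   1   2   6   7   8   9   9  11  12  13  17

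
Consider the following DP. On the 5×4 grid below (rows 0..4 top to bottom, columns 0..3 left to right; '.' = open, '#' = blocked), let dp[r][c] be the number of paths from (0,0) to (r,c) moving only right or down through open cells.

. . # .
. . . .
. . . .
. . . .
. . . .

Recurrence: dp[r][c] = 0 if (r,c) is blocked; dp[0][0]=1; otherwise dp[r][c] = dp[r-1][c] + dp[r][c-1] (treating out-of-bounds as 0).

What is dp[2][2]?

r\c   0   1   2   3
  0   1   1   0   0
  1   1   2   2   2
  2   1   3   5   7
  3   1   4   9  16
  4   1   5  14  30

5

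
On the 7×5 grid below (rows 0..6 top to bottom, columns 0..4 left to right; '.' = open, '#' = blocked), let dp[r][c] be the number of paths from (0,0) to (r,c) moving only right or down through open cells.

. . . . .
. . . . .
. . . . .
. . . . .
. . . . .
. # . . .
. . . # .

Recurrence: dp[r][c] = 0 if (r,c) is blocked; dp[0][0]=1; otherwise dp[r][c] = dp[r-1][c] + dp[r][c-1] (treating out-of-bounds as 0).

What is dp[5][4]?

120

r\c   0   1   2   3   4
  0   1   1   1   1   1
  1   1   2   3   4   5
  2   1   3   6  10  15
  3   1   4  10  20  35
  4   1   5  15  35  70
  5   1   0  15  50 120
  6   1   1  16   0 120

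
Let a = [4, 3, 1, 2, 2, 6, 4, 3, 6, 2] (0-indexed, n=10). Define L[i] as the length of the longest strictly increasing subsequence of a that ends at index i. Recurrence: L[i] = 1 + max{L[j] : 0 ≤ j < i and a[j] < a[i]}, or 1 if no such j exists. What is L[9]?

   i    0    1    2    3    4    5    6    7    8    9
a[i]    4    3    1    2    2    6    4    3    6    2
L[i]    1    1    1    2    2    3    3    3    4    2

2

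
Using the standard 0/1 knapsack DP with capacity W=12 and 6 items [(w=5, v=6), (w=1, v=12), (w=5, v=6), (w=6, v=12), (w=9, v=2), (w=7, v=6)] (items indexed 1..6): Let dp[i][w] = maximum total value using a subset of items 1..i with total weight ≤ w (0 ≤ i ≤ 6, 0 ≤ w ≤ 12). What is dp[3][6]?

18

i\w   0   1   2   3   4   5   6   7   8   9  10  11  12
  0   0   0   0   0   0   0   0   0   0   0   0   0   0
  1   0   0   0   0   0   6   6   6   6   6   6   6   6
  2   0  12  12  12  12  12  18  18  18  18  18  18  18
  3   0  12  12  12  12  12  18  18  18  18  18  24  24
  4   0  12  12  12  12  12  18  24  24  24  24  24  30
  5   0  12  12  12  12  12  18  24  24  24  24  24  30
  6   0  12  12  12  12  12  18  24  24  24  24  24  30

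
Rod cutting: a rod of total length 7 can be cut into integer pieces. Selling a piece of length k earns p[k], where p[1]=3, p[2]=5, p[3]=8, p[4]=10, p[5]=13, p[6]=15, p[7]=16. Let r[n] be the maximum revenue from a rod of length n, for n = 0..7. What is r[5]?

   n    0    1    2    3    4    5    6    7
r[n]    0    3    6    9   12   15   18   21

15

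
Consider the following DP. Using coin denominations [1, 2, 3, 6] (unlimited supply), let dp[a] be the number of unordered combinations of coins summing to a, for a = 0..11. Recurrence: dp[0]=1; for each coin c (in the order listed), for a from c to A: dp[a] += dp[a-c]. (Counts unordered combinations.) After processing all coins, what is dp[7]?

after  coin     0     1     2     3     4     5     6     7     8     9    10    11
          1     1     1     1     1     1     1     1     1     1     1     1     1
          2     1     1     2     2     3     3     4     4     5     5     6     6
          3     1     1     2     3     4     5     7     8    10    12    14    16
          6     1     1     2     3     4     5     8     9    12    15    18    21

9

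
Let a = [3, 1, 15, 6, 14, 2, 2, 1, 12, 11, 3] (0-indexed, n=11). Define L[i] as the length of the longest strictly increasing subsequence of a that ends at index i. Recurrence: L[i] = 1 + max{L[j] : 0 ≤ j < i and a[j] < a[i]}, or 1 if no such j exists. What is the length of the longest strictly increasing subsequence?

   i    0    1    2    3    4    5    6    7    8    9   10
a[i]    3    1   15    6   14    2    2    1   12   11    3
L[i]    1    1    2    2    3    2    2    1    3    3    3

3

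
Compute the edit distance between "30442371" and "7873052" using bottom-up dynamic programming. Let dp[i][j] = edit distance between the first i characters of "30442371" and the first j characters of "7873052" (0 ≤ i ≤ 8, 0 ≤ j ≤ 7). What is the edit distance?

8

   ''  7  8  7  3  0  5  2
''  0  1  2  3  4  5  6  7
 3  1  1  2  3  3  4  5  6
 0  2  2  2  3  4  3  4  5
 4  3  3  3  3  4  4  4  5
 4  4  4  4  4  4  5  5  5
 2  5  5  5  5  5  5  6  5
 3  6  6  6  6  5  6  6  6
 7  7  6  7  6  6  6  7  7
 1  8  7  7  7  7  7  7  8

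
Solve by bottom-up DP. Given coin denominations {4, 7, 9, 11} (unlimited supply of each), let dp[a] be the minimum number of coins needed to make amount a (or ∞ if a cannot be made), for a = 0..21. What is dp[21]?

3

 a  0  1  2  3  4  5  6  7  8  9 10 11 12 13 14 15 16 17 18 19 20 21
dp  0  -  -  -  1  -  -  1  2  1  -  1  3  2  2  2  2  3  2  3  2  3
(- denotes ∞ / unreachable)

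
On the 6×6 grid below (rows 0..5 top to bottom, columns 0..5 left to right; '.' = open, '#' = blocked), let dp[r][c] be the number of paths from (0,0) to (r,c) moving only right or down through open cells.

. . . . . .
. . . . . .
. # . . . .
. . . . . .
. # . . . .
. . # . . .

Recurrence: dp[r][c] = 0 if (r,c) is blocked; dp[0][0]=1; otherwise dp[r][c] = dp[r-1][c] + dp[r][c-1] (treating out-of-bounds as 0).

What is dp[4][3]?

r\c   0   1   2   3   4   5
  0   1   1   1   1   1   1
  1   1   2   3   4   5   6
  2   1   0   3   7  12  18
  3   1   1   4  11  23  41
  4   1   0   4  15  38  79
  5   1   1   0  15  53 132

15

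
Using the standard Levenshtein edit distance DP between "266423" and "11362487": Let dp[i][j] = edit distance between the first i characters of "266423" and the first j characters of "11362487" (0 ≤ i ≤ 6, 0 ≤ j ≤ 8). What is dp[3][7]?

6

   ''  1  1  3  6  2  4  8  7
''  0  1  2  3  4  5  6  7  8
 2  1  1  2  3  4  4  5  6  7
 6  2  2  2  3  3  4  5  6  7
 6  3  3  3  3  3  4  5  6  7
 4  4  4  4  4  4  4  4  5  6
 2  5  5  5  5  5  4  5  5  6
 3  6  6  6  5  6  5  5  6  6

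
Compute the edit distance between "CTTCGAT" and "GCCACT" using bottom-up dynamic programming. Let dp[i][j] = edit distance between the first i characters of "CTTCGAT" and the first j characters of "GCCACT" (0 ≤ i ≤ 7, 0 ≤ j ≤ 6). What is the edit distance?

5

   ''  G  C  C  A  C  T
''  0  1  2  3  4  5  6
 C  1  1  1  2  3  4  5
 T  2  2  2  2  3  4  4
 T  3  3  3  3  3  4  4
 C  4  4  3  3  4  3  4
 G  5  4  4  4  4  4  4
 A  6  5  5  5  4  5  5
 T  7  6  6  6  5  5  5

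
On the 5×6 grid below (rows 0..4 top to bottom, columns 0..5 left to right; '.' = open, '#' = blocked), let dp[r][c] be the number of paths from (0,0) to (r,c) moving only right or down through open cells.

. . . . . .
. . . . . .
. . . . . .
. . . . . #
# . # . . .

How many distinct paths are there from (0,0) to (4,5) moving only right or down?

55

r\c   0   1   2   3   4   5
  0   1   1   1   1   1   1
  1   1   2   3   4   5   6
  2   1   3   6  10  15  21
  3   1   4  10  20  35   0
  4   0   4   0  20  55  55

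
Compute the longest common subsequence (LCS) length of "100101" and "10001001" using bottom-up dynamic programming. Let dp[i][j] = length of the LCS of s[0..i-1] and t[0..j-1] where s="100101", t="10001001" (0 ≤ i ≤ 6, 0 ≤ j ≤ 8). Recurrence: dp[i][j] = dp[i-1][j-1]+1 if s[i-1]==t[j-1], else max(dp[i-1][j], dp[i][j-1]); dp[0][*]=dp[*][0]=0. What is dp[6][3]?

   ''  1  0  0  0  1  0  0  1
''  0  0  0  0  0  0  0  0  0
 1  0  1  1  1  1  1  1  1  1
 0  0  1  2  2  2  2  2  2  2
 0  0  1  2  3  3  3  3  3  3
 1  0  1  2  3  3  4  4  4  4
 0  0  1  2  3  4  4  5  5  5
 1  0  1  2  3  4  5  5  5  6

3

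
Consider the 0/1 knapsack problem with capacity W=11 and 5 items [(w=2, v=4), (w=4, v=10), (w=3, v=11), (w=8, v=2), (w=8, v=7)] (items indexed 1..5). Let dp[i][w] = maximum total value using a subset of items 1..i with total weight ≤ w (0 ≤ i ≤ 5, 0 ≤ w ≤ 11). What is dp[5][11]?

i\w   0   1   2   3   4   5   6   7   8   9  10  11
  0   0   0   0   0   0   0   0   0   0   0   0   0
  1   0   0   4   4   4   4   4   4   4   4   4   4
  2   0   0   4   4  10  10  14  14  14  14  14  14
  3   0   0   4  11  11  15  15  21  21  25  25  25
  4   0   0   4  11  11  15  15  21  21  25  25  25
  5   0   0   4  11  11  15  15  21  21  25  25  25

25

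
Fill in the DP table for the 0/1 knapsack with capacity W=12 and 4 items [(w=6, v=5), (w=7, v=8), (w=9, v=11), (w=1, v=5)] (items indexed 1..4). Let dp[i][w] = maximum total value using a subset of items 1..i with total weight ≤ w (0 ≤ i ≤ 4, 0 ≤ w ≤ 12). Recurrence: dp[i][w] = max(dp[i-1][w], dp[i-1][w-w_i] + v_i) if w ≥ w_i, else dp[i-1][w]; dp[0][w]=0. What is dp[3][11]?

i\w   0   1   2   3   4   5   6   7   8   9  10  11  12
  0   0   0   0   0   0   0   0   0   0   0   0   0   0
  1   0   0   0   0   0   0   5   5   5   5   5   5   5
  2   0   0   0   0   0   0   5   8   8   8   8   8   8
  3   0   0   0   0   0   0   5   8   8  11  11  11  11
  4   0   5   5   5   5   5   5  10  13  13  16  16  16

11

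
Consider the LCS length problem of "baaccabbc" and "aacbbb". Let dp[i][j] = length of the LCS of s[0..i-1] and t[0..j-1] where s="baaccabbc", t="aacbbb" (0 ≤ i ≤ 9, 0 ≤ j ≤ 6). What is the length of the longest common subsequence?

5

   ''  a  a  c  b  b  b
''  0  0  0  0  0  0  0
 b  0  0  0  0  1  1  1
 a  0  1  1  1  1  1  1
 a  0  1  2  2  2  2  2
 c  0  1  2  3  3  3  3
 c  0  1  2  3  3  3  3
 a  0  1  2  3  3  3  3
 b  0  1  2  3  4  4  4
 b  0  1  2  3  4  5  5
 c  0  1  2  3  4  5  5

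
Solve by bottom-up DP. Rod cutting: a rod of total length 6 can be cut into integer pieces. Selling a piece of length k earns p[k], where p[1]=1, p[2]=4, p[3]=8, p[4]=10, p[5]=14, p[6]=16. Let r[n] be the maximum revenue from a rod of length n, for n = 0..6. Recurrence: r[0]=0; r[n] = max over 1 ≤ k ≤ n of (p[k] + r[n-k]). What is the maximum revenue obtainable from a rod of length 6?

16

   n    0    1    2    3    4    5    6
r[n]    0    1    4    8   10   14   16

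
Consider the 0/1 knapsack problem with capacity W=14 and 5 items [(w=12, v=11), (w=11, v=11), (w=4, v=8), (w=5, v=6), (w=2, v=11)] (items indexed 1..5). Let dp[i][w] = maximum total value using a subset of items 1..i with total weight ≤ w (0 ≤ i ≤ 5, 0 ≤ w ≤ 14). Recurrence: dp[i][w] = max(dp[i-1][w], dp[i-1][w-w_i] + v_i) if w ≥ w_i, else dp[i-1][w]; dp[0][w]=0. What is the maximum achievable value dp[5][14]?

25

i\w   0   1   2   3   4   5   6   7   8   9  10  11  12  13  14
  0   0   0   0   0   0   0   0   0   0   0   0   0   0   0   0
  1   0   0   0   0   0   0   0   0   0   0   0   0  11  11  11
  2   0   0   0   0   0   0   0   0   0   0   0  11  11  11  11
  3   0   0   0   0   8   8   8   8   8   8   8  11  11  11  11
  4   0   0   0   0   8   8   8   8   8  14  14  14  14  14  14
  5   0   0  11  11  11  11  19  19  19  19  19  25  25  25  25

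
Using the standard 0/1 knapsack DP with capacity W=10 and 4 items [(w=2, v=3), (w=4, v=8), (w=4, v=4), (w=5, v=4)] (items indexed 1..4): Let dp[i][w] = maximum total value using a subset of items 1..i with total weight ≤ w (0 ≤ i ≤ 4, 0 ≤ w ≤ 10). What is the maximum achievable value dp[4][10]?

i\w   0   1   2   3   4   5   6   7   8   9  10
  0   0   0   0   0   0   0   0   0   0   0   0
  1   0   0   3   3   3   3   3   3   3   3   3
  2   0   0   3   3   8   8  11  11  11  11  11
  3   0   0   3   3   8   8  11  11  12  12  15
  4   0   0   3   3   8   8  11  11  12  12  15

15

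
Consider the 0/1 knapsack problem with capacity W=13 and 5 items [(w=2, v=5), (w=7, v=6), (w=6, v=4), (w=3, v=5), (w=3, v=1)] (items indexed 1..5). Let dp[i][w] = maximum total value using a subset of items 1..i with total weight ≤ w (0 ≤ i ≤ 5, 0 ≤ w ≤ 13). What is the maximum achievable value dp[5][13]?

16

i\w   0   1   2   3   4   5   6   7   8   9  10  11  12  13
  0   0   0   0   0   0   0   0   0   0   0   0   0   0   0
  1   0   0   5   5   5   5   5   5   5   5   5   5   5   5
  2   0   0   5   5   5   5   5   6   6  11  11  11  11  11
  3   0   0   5   5   5   5   5   6   9  11  11  11  11  11
  4   0   0   5   5   5  10  10  10  10  11  11  14  16  16
  5   0   0   5   5   5  10  10  10  11  11  11  14  16  16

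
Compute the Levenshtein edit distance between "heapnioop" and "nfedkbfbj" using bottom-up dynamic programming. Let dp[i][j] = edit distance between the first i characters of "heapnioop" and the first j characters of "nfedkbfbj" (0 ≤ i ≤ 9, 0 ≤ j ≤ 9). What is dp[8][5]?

8

   ''  n  f  e  d  k  b  f  b  j
''  0  1  2  3  4  5  6  7  8  9
 h  1  1  2  3  4  5  6  7  8  9
 e  2  2  2  2  3  4  5  6  7  8
 a  3  3  3  3  3  4  5  6  7  8
 p  4  4  4  4  4  4  5  6  7  8
 n  5  4  5  5  5  5  5  6  7  8
 i  6  5  5  6  6  6  6  6  7  8
 o  7  6  6  6  7  7  7  7  7  8
 o  8  7  7  7  7  8  8  8  8  8
 p  9  8  8  8  8  8  9  9  9  9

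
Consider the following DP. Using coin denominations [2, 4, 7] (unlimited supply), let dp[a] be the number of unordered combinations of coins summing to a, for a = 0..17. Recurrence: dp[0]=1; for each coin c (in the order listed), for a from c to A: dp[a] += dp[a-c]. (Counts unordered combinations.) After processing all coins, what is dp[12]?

after  coin     0     1     2     3     4     5     6     7     8     9    10    11    12    13    14    15    16    17
          2     1     0     1     0     1     0     1     0     1     0     1     0     1     0     1     0     1     0
          4     1     0     1     0     2     0     2     0     3     0     3     0     4     0     4     0     5     0
          7     1     0     1     0     2     0     2     1     3     1     3     2     4     2     5     3     6     3

4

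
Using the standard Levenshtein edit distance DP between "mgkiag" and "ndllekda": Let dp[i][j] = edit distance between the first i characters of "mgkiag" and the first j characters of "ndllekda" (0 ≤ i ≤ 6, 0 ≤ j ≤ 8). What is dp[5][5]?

   ''  n  d  l  l  e  k  d  a
''  0  1  2  3  4  5  6  7  8
 m  1  1  2  3  4  5  6  7  8
 g  2  2  2  3  4  5  6  7  8
 k  3  3  3  3  4  5  5  6  7
 i  4  4  4  4  4  5  6  6  7
 a  5  5  5  5  5  5  6  7  6
 g  6  6  6  6  6  6  6  7  7

5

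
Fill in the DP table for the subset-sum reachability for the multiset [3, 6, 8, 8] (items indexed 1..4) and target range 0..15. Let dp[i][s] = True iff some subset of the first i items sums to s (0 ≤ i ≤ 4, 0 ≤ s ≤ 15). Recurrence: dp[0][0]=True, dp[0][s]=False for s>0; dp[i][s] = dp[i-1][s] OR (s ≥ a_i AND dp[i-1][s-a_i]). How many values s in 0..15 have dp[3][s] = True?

i\s   0   1   2   3   4   5   6   7   8   9  10  11  12  13  14  15
  0   T   F   F   F   F   F   F   F   F   F   F   F   F   F   F   F
  1   T   F   F   T   F   F   F   F   F   F   F   F   F   F   F   F
  2   T   F   F   T   F   F   T   F   F   T   F   F   F   F   F   F
  3   T   F   F   T   F   F   T   F   T   T   F   T   F   F   T   F
  4   T   F   F   T   F   F   T   F   T   T   F   T   F   F   T   F

7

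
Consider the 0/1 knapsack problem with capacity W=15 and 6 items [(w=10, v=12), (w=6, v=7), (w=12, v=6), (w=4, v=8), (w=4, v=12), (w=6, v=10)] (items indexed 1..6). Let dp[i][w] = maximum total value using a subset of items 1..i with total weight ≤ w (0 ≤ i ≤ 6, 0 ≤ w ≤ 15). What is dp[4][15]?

20

i\w   0   1   2   3   4   5   6   7   8   9  10  11  12  13  14  15
  0   0   0   0   0   0   0   0   0   0   0   0   0   0   0   0   0
  1   0   0   0   0   0   0   0   0   0   0  12  12  12  12  12  12
  2   0   0   0   0   0   0   7   7   7   7  12  12  12  12  12  12
  3   0   0   0   0   0   0   7   7   7   7  12  12  12  12  12  12
  4   0   0   0   0   8   8   8   8   8   8  15  15  15  15  20  20
  5   0   0   0   0  12  12  12  12  20  20  20  20  20  20  27  27
  6   0   0   0   0  12  12  12  12  20  20  22  22  22  22  30  30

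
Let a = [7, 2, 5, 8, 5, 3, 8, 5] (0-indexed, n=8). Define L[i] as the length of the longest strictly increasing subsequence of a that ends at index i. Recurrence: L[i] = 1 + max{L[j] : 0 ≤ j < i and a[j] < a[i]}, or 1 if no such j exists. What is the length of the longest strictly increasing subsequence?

3

   i    0    1    2    3    4    5    6    7
a[i]    7    2    5    8    5    3    8    5
L[i]    1    1    2    3    2    2    3    3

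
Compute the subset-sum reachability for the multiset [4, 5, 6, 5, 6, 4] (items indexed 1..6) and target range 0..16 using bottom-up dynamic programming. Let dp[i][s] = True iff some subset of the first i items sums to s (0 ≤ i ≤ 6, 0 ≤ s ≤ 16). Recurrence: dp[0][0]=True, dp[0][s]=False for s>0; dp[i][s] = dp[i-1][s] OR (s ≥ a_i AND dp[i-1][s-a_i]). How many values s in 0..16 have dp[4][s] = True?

10

i\s   0   1   2   3   4   5   6   7   8   9  10  11  12  13  14  15  16
  0   T   F   F   F   F   F   F   F   F   F   F   F   F   F   F   F   F
  1   T   F   F   F   T   F   F   F   F   F   F   F   F   F   F   F   F
  2   T   F   F   F   T   T   F   F   F   T   F   F   F   F   F   F   F
  3   T   F   F   F   T   T   T   F   F   T   T   T   F   F   F   T   F
  4   T   F   F   F   T   T   T   F   F   T   T   T   F   F   T   T   T
  5   T   F   F   F   T   T   T   F   F   T   T   T   T   F   T   T   T
  6   T   F   F   F   T   T   T   F   T   T   T   T   T   T   T   T   T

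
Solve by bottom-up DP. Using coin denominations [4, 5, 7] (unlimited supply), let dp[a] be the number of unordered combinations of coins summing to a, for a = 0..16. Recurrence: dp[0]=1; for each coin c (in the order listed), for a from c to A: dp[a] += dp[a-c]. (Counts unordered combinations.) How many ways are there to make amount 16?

after  coin     0     1     2     3     4     5     6     7     8     9    10    11    12    13    14    15    16
          4     1     0     0     0     1     0     0     0     1     0     0     0     1     0     0     0     1
          5     1     0     0     0     1     1     0     0     1     1     1     0     1     1     1     1     1
          7     1     0     0     0     1     1     0     1     1     1     1     1     2     1     2     2     2

2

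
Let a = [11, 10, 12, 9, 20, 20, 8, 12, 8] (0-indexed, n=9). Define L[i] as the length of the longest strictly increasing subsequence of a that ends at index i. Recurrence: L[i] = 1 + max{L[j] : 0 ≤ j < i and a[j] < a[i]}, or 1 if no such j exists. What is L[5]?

3

   i    0    1    2    3    4    5    6    7    8
a[i]   11   10   12    9   20   20    8   12    8
L[i]    1    1    2    1    3    3    1    2    1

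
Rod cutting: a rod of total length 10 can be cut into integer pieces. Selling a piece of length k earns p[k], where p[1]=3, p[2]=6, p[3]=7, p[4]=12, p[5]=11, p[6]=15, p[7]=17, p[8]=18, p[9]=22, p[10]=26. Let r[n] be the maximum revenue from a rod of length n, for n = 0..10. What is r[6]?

18

   n    0    1    2    3    4    5    6    7    8    9   10
r[n]    0    3    6    9   12   15   18   21   24   27   30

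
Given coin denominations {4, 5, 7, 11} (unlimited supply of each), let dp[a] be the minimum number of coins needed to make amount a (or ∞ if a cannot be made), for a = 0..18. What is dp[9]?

 a  0  1  2  3  4  5  6  7  8  9 10 11 12 13 14 15 16 17 18
dp  0  -  -  -  1  1  -  1  2  2  2  1  2  3  2  2  2  3  2
(- denotes ∞ / unreachable)

2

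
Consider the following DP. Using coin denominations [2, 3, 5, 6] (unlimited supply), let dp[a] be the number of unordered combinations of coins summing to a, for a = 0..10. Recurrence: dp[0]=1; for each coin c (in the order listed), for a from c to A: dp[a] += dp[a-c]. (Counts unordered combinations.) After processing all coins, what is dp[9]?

after  coin     0     1     2     3     4     5     6     7     8     9    10
          2     1     0     1     0     1     0     1     0     1     0     1
          3     1     0     1     1     1     1     2     1     2     2     2
          5     1     0     1     1     1     2     2     2     3     3     4
          6     1     0     1     1     1     2     3     2     4     4     5

4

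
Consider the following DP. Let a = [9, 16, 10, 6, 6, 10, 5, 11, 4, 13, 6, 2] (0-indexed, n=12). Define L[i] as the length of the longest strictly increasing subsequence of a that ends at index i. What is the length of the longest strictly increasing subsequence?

4

   i    0    1    2    3    4    5    6    7    8    9   10   11
a[i]    9   16   10    6    6   10    5   11    4   13    6    2
L[i]    1    2    2    1    1    2    1    3    1    4    2    1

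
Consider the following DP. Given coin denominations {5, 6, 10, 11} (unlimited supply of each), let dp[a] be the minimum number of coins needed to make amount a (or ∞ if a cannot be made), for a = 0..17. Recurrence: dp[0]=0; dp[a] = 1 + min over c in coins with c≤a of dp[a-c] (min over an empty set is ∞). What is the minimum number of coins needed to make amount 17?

2

 a  0  1  2  3  4  5  6  7  8  9 10 11 12 13 14 15 16 17
dp  0  -  -  -  -  1  1  -  -  -  1  1  2  -  -  2  2  2
(- denotes ∞ / unreachable)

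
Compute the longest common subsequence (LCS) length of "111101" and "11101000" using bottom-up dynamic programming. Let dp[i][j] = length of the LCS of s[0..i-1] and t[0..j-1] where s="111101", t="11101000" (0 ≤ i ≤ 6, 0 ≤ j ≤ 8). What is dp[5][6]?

5

   ''  1  1  1  0  1  0  0  0
''  0  0  0  0  0  0  0  0  0
 1  0  1  1  1  1  1  1  1  1
 1  0  1  2  2  2  2  2  2  2
 1  0  1  2  3  3  3  3  3  3
 1  0  1  2  3  3  4  4  4  4
 0  0  1  2  3  4  4  5  5  5
 1  0  1  2  3  4  5  5  5  5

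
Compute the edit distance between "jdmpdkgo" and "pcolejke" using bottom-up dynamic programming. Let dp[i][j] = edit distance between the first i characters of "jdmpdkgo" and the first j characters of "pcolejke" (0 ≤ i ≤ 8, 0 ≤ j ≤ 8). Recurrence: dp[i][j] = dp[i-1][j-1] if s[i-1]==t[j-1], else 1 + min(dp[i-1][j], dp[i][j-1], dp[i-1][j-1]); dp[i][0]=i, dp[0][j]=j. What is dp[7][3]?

   ''  p  c  o  l  e  j  k  e
''  0  1  2  3  4  5  6  7  8
 j  1  1  2  3  4  5  5  6  7
 d  2  2  2  3  4  5  6  6  7
 m  3  3  3  3  4  5  6  7  7
 p  4  3  4  4  4  5  6  7  8
 d  5  4  4  5  5  5  6  7  8
 k  6  5  5  5  6  6  6  6  7
 g  7  6  6  6  6  7  7  7  7
 o  8  7  7  6  7  7  8  8  8

6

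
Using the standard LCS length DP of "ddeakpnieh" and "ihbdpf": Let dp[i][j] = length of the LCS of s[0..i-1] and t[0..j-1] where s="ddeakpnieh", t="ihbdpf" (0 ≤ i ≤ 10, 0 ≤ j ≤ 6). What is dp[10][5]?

2

   ''  i  h  b  d  p  f
''  0  0  0  0  0  0  0
 d  0  0  0  0  1  1  1
 d  0  0  0  0  1  1  1
 e  0  0  0  0  1  1  1
 a  0  0  0  0  1  1  1
 k  0  0  0  0  1  1  1
 p  0  0  0  0  1  2  2
 n  0  0  0  0  1  2  2
 i  0  1  1  1  1  2  2
 e  0  1  1  1  1  2  2
 h  0  1  2  2  2  2  2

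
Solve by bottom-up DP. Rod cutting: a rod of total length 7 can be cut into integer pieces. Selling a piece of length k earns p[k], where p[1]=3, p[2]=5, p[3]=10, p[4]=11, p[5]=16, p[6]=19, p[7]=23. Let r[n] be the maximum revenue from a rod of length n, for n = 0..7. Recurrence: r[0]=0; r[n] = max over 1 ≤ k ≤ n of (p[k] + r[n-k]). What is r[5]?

16

   n    0    1    2    3    4    5    6    7
r[n]    0    3    6   10   13   16   20   23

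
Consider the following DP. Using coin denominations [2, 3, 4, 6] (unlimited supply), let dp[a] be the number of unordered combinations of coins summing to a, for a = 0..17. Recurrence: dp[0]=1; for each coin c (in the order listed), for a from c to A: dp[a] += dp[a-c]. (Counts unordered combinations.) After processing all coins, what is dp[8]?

after  coin     0     1     2     3     4     5     6     7     8     9    10    11    12    13    14    15    16    17
          2     1     0     1     0     1     0     1     0     1     0     1     0     1     0     1     0     1     0
          3     1     0     1     1     1     1     2     1     2     2     2     2     3     2     3     3     3     3
          4     1     0     1     1     2     1     3     2     4     3     5     4     7     5     8     7    10     8
          6     1     0     1     1     2     1     4     2     5     4     7     5    11     7    13    11    17    13

5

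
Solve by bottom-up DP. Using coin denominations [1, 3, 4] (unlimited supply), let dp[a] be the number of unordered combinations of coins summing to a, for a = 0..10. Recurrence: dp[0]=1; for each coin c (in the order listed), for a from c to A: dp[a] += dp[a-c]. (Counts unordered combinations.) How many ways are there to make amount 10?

8

after  coin     0     1     2     3     4     5     6     7     8     9    10
          1     1     1     1     1     1     1     1     1     1     1     1
          3     1     1     1     2     2     2     3     3     3     4     4
          4     1     1     1     2     3     3     4     5     6     7     8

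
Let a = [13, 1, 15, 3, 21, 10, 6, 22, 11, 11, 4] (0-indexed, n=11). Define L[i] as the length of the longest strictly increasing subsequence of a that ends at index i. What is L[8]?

   i    0    1    2    3    4    5    6    7    8    9   10
a[i]   13    1   15    3   21   10    6   22   11   11    4
L[i]    1    1    2    2    3    3    3    4    4    4    3

4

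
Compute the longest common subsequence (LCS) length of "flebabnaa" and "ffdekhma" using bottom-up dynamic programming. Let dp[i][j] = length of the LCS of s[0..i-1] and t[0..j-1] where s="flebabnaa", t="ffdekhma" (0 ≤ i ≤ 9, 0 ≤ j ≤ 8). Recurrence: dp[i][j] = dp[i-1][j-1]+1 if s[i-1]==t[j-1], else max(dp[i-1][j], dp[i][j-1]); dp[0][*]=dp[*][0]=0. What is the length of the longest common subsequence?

3

   ''  f  f  d  e  k  h  m  a
''  0  0  0  0  0  0  0  0  0
 f  0  1  1  1  1  1  1  1  1
 l  0  1  1  1  1  1  1  1  1
 e  0  1  1  1  2  2  2  2  2
 b  0  1  1  1  2  2  2  2  2
 a  0  1  1  1  2  2  2  2  3
 b  0  1  1  1  2  2  2  2  3
 n  0  1  1  1  2  2  2  2  3
 a  0  1  1  1  2  2  2  2  3
 a  0  1  1  1  2  2  2  2  3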